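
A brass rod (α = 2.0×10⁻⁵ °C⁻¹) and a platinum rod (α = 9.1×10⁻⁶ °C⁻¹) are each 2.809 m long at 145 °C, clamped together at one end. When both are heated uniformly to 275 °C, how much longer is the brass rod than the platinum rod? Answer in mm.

ΔT = 130 K
brass: ΔL = 2.0×10⁻⁵ × 2.809 m × 130 = 7.3034×10⁻³ m = 7.3034 mm
platinum: ΔL = 9.1×10⁻⁶ × 2.809 m × 130 = 3.3230×10⁻³ m = 3.3230 mm
difference = 7.3034 − 3.3230 = 3.9804 mm

3.98 mm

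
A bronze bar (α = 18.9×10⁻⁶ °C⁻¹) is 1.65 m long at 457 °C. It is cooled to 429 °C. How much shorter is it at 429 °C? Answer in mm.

ΔL = 0.873 mm

|ΔT| = |429 − 457| = 28 K
ΔL = αL₀ΔT = (18.9×10⁻⁶)(1.65)(28) = 8.73×10⁻⁴ m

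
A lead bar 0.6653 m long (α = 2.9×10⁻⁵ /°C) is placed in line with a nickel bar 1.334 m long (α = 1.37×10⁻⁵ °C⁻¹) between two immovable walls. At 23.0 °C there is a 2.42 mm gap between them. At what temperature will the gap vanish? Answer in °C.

T = 87.4 °C

Gap closes when ΔL₁ + ΔL₂ = 2.42 mm = 2.42×10⁻³ m
(α₁L₁ + α₂L₂)ΔT = g
α₁L₁ + α₂L₂ = 2.9×10⁻⁵×0.6653 + 1.37×10⁻⁵×1.334 = 3.75695×10⁻⁵ m/K
ΔT = 2.42×10⁻³ / 3.75695×10⁻⁵ = 64.414 K
T = 23.0 + 64.414 = 87.414 °C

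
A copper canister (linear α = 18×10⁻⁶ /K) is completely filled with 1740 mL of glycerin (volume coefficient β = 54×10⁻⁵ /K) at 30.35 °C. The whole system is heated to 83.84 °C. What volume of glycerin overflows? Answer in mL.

45.2 mL

The canister also expands: β_container ≈ 3α = 5.4×10⁻⁵ /K
Net overflow = V₀(β_liq − 3α_cont)ΔT
β − 3α = 5.40×10⁻⁴ − 5.4×10⁻⁵ = 4.86×10⁻⁴ /K; ΔT = 53.49 K
ΔV = 1740 × 4.86×10⁻⁴ × 53.49 = 45.2 mL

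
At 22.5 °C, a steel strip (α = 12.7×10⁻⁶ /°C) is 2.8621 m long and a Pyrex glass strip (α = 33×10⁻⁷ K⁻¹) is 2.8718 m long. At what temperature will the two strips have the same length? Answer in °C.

L₁(1 + α₁ΔT) = L₂(1 + α₂ΔT) ⇒ ΔT = (L₂ − L₁)/(α₁L₁ − α₂L₂)
L₂ − L₁ = 2.8718 − 2.8621 = 9.70×10⁻³ m
α₁L₁ − α₂L₂ = 12.7×10⁻⁶×2.8621 − 33×10⁻⁷×2.8718 = 2.687173×10⁻⁵ m/K
ΔT = 9.70×10⁻³ / 2.687173×10⁻⁵ = 360.974 K
T = 22.5 + 360.974 = 383.474 °C

T = 383.5 °C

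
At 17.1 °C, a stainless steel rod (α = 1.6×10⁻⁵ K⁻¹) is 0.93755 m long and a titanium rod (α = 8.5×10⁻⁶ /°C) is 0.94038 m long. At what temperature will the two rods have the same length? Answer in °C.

T = 420.9 °C

Equal length when α₁L₁ΔT − α₂L₂ΔT = L₂ − L₁ = 2.83×10⁻³ m
α₁L₁ = 1.50008×10⁻⁵, α₂L₂ = 7.99323×10⁻⁶ → Δ(αL) = 7.00757×10⁻⁶ m/K
ΔT = 2.83×10⁻³ / 7.00757×10⁻⁶ = 403.849 K, so T = 17.1 + 403.849 = 420.949 °C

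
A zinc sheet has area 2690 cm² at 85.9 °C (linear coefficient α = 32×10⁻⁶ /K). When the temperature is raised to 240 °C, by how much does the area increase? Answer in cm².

Area coefficient ≈ 2α; |ΔT| = 154.1 K
ΔA = 2αA₀ΔT = 2(32×10⁻⁶)(2690)(154.1) = 26.5 cm²

ΔA = 26.5 cm²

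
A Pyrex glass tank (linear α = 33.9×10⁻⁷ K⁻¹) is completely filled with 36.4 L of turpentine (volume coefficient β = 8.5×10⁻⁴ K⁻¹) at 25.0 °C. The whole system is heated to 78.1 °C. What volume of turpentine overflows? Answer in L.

The tank also expands: β_container ≈ 3α = 1.017×10⁻⁵ /K
Net overflow = V₀(β_liq − 3α_cont)ΔT
β − 3α = 8.50×10⁻⁴ − 1.017×10⁻⁵ = 8.3983×10⁻⁴ /K; ΔT = 53.1 K
ΔV = 36.4 × 8.3983×10⁻⁴ × 53.1 = 1.62 L

1.62 L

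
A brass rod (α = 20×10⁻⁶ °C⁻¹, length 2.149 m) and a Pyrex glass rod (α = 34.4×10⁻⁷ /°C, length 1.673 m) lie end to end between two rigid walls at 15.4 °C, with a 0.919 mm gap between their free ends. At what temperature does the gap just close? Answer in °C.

T = 34.3 °C

α₁L₁ = 4.298×10⁻⁵ m/K, α₂L₂ = 5.75512×10⁻⁶ m/K → total 4.873512×10⁻⁵ m/K
ΔT = g/(α₁L₁+α₂L₂) = 9.19×10⁻⁴ / 4.873512×10⁻⁵ = 18.857 K
T = 15.4 + 18.857 = 34.257 °C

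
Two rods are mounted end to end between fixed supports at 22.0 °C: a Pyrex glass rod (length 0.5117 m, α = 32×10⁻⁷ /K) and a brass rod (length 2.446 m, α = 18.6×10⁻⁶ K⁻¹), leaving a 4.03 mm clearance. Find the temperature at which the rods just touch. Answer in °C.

Gap closes when ΔL₁ + ΔL₂ = 4.03 mm = 4.03×10⁻³ m
(α₁L₁ + α₂L₂)ΔT = g
α₁L₁ + α₂L₂ = 32×10⁻⁷×0.5117 + 18.6×10⁻⁶×2.446 = 4.713304×10⁻⁵ m/K
ΔT = 4.03×10⁻³ / 4.713304×10⁻⁵ = 85.50 K
T = 22.0 + 85.50 = 107.50 °C

T = 108 °C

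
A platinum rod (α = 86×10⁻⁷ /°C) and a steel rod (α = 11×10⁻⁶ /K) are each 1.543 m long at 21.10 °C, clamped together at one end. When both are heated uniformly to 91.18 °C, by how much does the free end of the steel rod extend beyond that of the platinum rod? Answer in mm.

0.260 mm

ΔT = 70.08 K
platinum: ΔL = 86×10⁻⁷ × 1.543 m × 70.08 = 9.2995×10⁻⁴ m = 0.92995 mm
steel: ΔL = 11×10⁻⁶ × 1.543 m × 70.08 = 1.1895×10⁻³ m = 1.1895 mm
difference = 1.1895 − 0.92995 = 0.25955 mm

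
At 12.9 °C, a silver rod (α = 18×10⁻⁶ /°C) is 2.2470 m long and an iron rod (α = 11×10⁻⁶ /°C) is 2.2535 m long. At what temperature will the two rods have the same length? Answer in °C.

L₁(1 + α₁ΔT) = L₂(1 + α₂ΔT) ⇒ ΔT = (L₂ − L₁)/(α₁L₁ − α₂L₂)
L₂ − L₁ = 2.2535 − 2.2470 = 6.50×10⁻³ m
α₁L₁ − α₂L₂ = 18×10⁻⁶×2.2470 − 11×10⁻⁶×2.2535 = 1.56575×10⁻⁵ m/K
ΔT = 6.50×10⁻³ / 1.56575×10⁻⁵ = 415.137 K
T = 12.9 + 415.137 = 428.037 °C

T = 428.0 °C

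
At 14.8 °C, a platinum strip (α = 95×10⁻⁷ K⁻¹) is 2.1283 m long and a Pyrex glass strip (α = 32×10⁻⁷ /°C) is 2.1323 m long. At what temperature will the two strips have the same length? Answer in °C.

T = 313.4 °C

L₁(1 + α₁ΔT) = L₂(1 + α₂ΔT) ⇒ ΔT = (L₂ − L₁)/(α₁L₁ − α₂L₂)
L₂ − L₁ = 2.1323 − 2.1283 = 4.00×10⁻³ m
α₁L₁ − α₂L₂ = 95×10⁻⁷×2.1283 − 32×10⁻⁷×2.1323 = 1.339549×10⁻⁵ m/K
ΔT = 4.00×10⁻³ / 1.339549×10⁻⁵ = 298.608 K
T = 14.8 + 298.608 = 313.408 °C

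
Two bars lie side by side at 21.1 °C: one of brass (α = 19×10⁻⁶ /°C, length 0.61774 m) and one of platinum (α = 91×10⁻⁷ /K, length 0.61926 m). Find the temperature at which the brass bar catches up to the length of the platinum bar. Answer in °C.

Equal length when α₁L₁ΔT − α₂L₂ΔT = L₂ − L₁ = 1.52×10⁻³ m
α₁L₁ = 1.173706×10⁻⁵, α₂L₂ = 5.635266×10⁻⁶ → Δ(αL) = 6.101794×10⁻⁶ m/K
ΔT = 1.52×10⁻³ / 6.101794×10⁻⁶ = 249.107 K, so T = 21.1 + 249.107 = 270.207 °C

T = 270.2 °C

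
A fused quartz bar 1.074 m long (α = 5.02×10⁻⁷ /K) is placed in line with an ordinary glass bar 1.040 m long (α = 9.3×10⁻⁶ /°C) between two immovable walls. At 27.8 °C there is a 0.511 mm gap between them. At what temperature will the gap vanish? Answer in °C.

T = 77.8 °C

Gap closes when ΔL₁ + ΔL₂ = 0.511 mm = 5.11×10⁻⁴ m
(α₁L₁ + α₂L₂)ΔT = g
α₁L₁ + α₂L₂ = 5.02×10⁻⁷×1.074 + 9.3×10⁻⁶×1.040 = 1.0211148×10⁻⁵ m/K
ΔT = 5.11×10⁻⁴ / 1.0211148×10⁻⁵ = 50.043 K
T = 27.8 + 50.043 = 77.843 °C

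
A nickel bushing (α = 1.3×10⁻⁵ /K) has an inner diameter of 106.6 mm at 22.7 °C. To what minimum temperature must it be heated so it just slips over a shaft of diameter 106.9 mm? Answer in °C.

T = 239 °C

Required Δd = 106.9 − 106.6 = 0.3 mm
Δd = αd₀ΔT ⇒ ΔT = Δd/(αd₀) = 0.3 / (1.3×10⁻⁵ × 106.6) = 216.48 K
T_min = 22.7 + 216.48 = 239.18 °C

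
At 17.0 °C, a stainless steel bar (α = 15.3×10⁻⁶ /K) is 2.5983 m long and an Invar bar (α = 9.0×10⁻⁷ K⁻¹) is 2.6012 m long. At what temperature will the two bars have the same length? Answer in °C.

L₁(1 + α₁ΔT) = L₂(1 + α₂ΔT) ⇒ ΔT = (L₂ − L₁)/(α₁L₁ − α₂L₂)
L₂ − L₁ = 2.6012 − 2.5983 = 2.90×10⁻³ m
α₁L₁ − α₂L₂ = 15.3×10⁻⁶×2.5983 − 9.0×10⁻⁷×2.6012 = 3.741291×10⁻⁵ m/K
ΔT = 2.90×10⁻³ / 3.741291×10⁻⁵ = 77.5134 K
T = 17.0 + 77.5134 = 94.5134 °C

T = 94.51 °C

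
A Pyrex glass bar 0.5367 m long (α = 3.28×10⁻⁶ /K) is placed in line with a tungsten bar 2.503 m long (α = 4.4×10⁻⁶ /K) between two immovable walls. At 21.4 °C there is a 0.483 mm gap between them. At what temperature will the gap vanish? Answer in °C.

Gap closes when ΔL₁ + ΔL₂ = 0.483 mm = 4.83×10⁻⁴ m
(α₁L₁ + α₂L₂)ΔT = g
α₁L₁ + α₂L₂ = 3.28×10⁻⁶×0.5367 + 4.4×10⁻⁶×2.503 = 1.2773576×10⁻⁵ m/K
ΔT = 4.83×10⁻⁴ / 1.2773576×10⁻⁵ = 37.812 K
T = 21.4 + 37.812 = 59.212 °C

T = 59.2 °C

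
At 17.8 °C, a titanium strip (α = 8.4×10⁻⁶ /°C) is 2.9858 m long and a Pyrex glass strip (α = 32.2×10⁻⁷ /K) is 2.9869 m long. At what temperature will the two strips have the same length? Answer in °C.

L₁(1 + α₁ΔT) = L₂(1 + α₂ΔT) ⇒ ΔT = (L₂ − L₁)/(α₁L₁ − α₂L₂)
L₂ − L₁ = 2.9869 − 2.9858 = 1.10×10⁻³ m
α₁L₁ − α₂L₂ = 8.4×10⁻⁶×2.9858 − 32.2×10⁻⁷×2.9869 = 1.5462902×10⁻⁵ m/K
ΔT = 1.10×10⁻³ / 1.5462902×10⁻⁵ = 71.1380 K
T = 17.8 + 71.1380 = 88.9380 °C

T = 88.94 °C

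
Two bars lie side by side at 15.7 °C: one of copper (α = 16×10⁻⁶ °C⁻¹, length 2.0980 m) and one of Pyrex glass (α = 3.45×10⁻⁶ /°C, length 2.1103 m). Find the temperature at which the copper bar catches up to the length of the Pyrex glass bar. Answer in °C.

L₁(1 + α₁ΔT) = L₂(1 + α₂ΔT) ⇒ ΔT = (L₂ − L₁)/(α₁L₁ − α₂L₂)
L₂ − L₁ = 2.1103 − 2.0980 = 1.23×10⁻² m
α₁L₁ − α₂L₂ = 16×10⁻⁶×2.0980 − 3.45×10⁻⁶×2.1103 = 2.6287465×10⁻⁵ m/K
ΔT = 1.23×10⁻² / 2.6287465×10⁻⁵ = 467.904 K
T = 15.7 + 467.904 = 483.604 °C

T = 483.6 °C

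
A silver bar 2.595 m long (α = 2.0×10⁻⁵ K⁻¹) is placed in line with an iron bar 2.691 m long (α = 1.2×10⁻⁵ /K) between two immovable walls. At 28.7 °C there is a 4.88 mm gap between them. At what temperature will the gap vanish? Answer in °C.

Gap closes when ΔL₁ + ΔL₂ = 4.88 mm = 4.88×10⁻³ m
(α₁L₁ + α₂L₂)ΔT = g
α₁L₁ + α₂L₂ = 2.0×10⁻⁵×2.595 + 1.2×10⁻⁵×2.691 = 8.4192×10⁻⁵ m/K
ΔT = 4.88×10⁻³ / 8.4192×10⁻⁵ = 57.963 K
T = 28.7 + 57.963 = 86.663 °C

T = 86.7 °C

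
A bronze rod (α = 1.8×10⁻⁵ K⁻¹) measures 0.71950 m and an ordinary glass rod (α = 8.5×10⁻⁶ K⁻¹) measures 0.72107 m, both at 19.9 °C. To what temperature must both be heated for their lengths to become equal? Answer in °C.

T = 250.0 °C

L₁(1 + α₁ΔT) = L₂(1 + α₂ΔT) ⇒ ΔT = (L₂ − L₁)/(α₁L₁ − α₂L₂)
L₂ − L₁ = 0.72107 − 0.71950 = 1.57×10⁻³ m
α₁L₁ − α₂L₂ = 1.8×10⁻⁵×0.71950 − 8.5×10⁻⁶×0.72107 = 6.821905×10⁻⁶ m/K
ΔT = 1.57×10⁻³ / 6.821905×10⁻⁶ = 230.141 K
T = 19.9 + 230.141 = 250.041 °C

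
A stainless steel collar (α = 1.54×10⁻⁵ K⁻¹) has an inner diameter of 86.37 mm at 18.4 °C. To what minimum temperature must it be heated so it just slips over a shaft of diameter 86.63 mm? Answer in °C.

Required Δd = 86.63 − 86.37 = 0.26 mm
Δd = αd₀ΔT ⇒ ΔT = Δd/(αd₀) = 0.26 / (1.54×10⁻⁵ × 86.37) = 195.47 K
T_min = 18.4 + 195.47 = 213.87 °C

T = 214 °C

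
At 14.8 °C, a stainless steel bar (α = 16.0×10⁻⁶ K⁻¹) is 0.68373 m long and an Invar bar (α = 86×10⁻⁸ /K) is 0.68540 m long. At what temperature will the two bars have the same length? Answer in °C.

T = 176.1 °C

L₁(1 + α₁ΔT) = L₂(1 + α₂ΔT) ⇒ ΔT = (L₂ − L₁)/(α₁L₁ − α₂L₂)
L₂ − L₁ = 0.68540 − 0.68373 = 1.67×10⁻³ m
α₁L₁ − α₂L₂ = 16.0×10⁻⁶×0.68373 − 86×10⁻⁸×0.68540 = 1.0350236×10⁻⁵ m/K
ΔT = 1.67×10⁻³ / 1.0350236×10⁻⁵ = 161.349 K
T = 14.8 + 161.349 = 176.149 °C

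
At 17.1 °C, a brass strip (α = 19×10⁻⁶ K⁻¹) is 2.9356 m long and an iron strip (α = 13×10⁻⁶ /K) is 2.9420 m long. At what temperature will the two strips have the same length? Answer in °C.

Equal length when α₁L₁ΔT − α₂L₂ΔT = L₂ − L₁ = 6.40×10⁻³ m
α₁L₁ = 5.57764×10⁻⁵, α₂L₂ = 3.8246×10⁻⁵ → Δ(αL) = 1.75304×10⁻⁵ m/K
ΔT = 6.40×10⁻³ / 1.75304×10⁻⁵ = 365.080 K, so T = 17.1 + 365.080 = 382.180 °C

T = 382.2 °C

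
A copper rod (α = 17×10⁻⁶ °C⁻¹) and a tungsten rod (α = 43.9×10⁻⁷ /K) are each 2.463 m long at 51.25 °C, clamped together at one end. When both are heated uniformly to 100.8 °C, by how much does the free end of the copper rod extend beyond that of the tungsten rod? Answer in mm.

1.54 mm

ΔT = 49.55 K
copper: ΔL = 17×10⁻⁶ × 2.463 m × 49.55 = 2.0747×10⁻³ m = 2.0747 mm
tungsten: ΔL = 43.9×10⁻⁷ × 2.463 m × 49.55 = 5.3576×10⁻⁴ m = 0.53576 mm
difference = 2.0747 − 0.53576 = 1.53894 mm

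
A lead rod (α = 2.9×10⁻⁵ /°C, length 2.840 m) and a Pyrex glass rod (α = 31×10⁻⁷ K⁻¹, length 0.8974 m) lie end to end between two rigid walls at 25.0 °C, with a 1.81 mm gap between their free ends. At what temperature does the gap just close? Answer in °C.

α₁L₁ = 8.236×10⁻⁵ m/K, α₂L₂ = 2.78194×10⁻⁶ m/K → total 8.514194×10⁻⁵ m/K
ΔT = g/(α₁L₁+α₂L₂) = 1.81×10⁻³ / 8.514194×10⁻⁵ = 21.259 K
T = 25.0 + 21.259 = 46.259 °C

T = 46.3 °C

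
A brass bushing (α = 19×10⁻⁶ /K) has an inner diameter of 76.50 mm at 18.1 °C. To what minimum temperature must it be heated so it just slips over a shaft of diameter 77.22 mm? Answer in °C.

T = 513 °C

Required Δd = 77.22 − 76.50 = 0.72 mm
Δd = αd₀ΔT ⇒ ΔT = Δd/(αd₀) = 0.72 / (19×10⁻⁶ × 76.50) = 495.36 K
T_min = 18.1 + 495.36 = 513.46 °C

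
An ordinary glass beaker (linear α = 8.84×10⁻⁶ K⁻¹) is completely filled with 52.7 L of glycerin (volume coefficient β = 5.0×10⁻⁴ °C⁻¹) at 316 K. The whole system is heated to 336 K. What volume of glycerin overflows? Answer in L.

0.499 L

The beaker also expands: β_container ≈ 3α = 2.652×10⁻⁵ /K
Net overflow = V₀(β_liq − 3α_cont)ΔT
β − 3α = 5.00×10⁻⁴ − 2.652×10⁻⁵ = 4.7348×10⁻⁴ /K; ΔT = 20 K
ΔV = 52.7 × 4.7348×10⁻⁴ × 20 = 0.499 L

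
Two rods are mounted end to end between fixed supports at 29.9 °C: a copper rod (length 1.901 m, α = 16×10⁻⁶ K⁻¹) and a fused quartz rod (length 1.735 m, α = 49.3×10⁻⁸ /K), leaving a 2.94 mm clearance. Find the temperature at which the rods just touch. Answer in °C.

T = 124 °C

Gap closes when ΔL₁ + ΔL₂ = 2.94 mm = 2.94×10⁻³ m
(α₁L₁ + α₂L₂)ΔT = g
α₁L₁ + α₂L₂ = 16×10⁻⁶×1.901 + 49.3×10⁻⁸×1.735 = 3.1271355×10⁻⁵ m/K
ΔT = 2.94×10⁻³ / 3.1271355×10⁻⁵ = 94.02 K
T = 29.9 + 94.02 = 123.92 °C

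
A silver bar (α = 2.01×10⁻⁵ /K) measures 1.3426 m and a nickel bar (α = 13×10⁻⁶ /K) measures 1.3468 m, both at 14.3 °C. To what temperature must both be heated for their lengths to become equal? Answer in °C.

T = 457.4 °C

L₁(1 + α₁ΔT) = L₂(1 + α₂ΔT) ⇒ ΔT = (L₂ − L₁)/(α₁L₁ − α₂L₂)
L₂ − L₁ = 1.3468 − 1.3426 = 4.20×10⁻³ m
α₁L₁ − α₂L₂ = 2.01×10⁻⁵×1.3426 − 13×10⁻⁶×1.3468 = 9.47786×10⁻⁶ m/K
ΔT = 4.20×10⁻³ / 9.47786×10⁻⁶ = 443.138 K
T = 14.3 + 443.138 = 457.438 °C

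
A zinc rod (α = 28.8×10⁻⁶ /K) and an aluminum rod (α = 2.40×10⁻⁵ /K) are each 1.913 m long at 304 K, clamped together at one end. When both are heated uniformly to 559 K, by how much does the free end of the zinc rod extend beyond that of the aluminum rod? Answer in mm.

ΔT = 255 K
zinc: ΔL = 28.8×10⁻⁶ × 1.913 m × 255 = 1.4049×10⁻² m = 14.049 mm
aluminum: ΔL = 2.40×10⁻⁵ × 1.913 m × 255 = 1.1708×10⁻² m = 11.708 mm
difference = 14.049 − 11.708 = 2.341 mm

2.34 mm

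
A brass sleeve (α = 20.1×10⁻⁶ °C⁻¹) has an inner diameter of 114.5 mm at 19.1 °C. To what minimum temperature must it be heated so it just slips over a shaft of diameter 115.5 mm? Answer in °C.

T = 454 °C

Required Δd = 115.5 − 114.5 = 1.0 mm
Δd = αd₀ΔT ⇒ ΔT = Δd/(αd₀) = 1.0 / (20.1×10⁻⁶ × 114.5) = 434.51 K
T_min = 19.1 + 434.51 = 453.61 °C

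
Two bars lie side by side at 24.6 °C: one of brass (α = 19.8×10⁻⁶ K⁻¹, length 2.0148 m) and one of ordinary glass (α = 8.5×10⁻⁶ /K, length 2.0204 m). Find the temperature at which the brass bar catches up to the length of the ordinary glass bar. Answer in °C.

Equal length when α₁L₁ΔT − α₂L₂ΔT = L₂ − L₁ = 5.60×10⁻³ m
α₁L₁ = 3.989304×10⁻⁵, α₂L₂ = 1.71734×10⁻⁵ → Δ(αL) = 2.271964×10⁻⁵ m/K
ΔT = 5.60×10⁻³ / 2.271964×10⁻⁵ = 246.483 K, so T = 24.6 + 246.483 = 271.083 °C

T = 271.1 °C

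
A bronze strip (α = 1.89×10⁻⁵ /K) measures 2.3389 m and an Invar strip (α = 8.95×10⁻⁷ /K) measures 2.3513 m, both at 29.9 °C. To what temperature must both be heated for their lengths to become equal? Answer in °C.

Equal length when α₁L₁ΔT − α₂L₂ΔT = L₂ − L₁ = 1.24×10⁻² m
α₁L₁ = 4.420521×10⁻⁵, α₂L₂ = 2.1044135×10⁻⁶ → Δ(αL) = 4.21007965×10⁻⁵ m/K
ΔT = 1.24×10⁻² / 4.21007965×10⁻⁵ = 294.531 K, so T = 29.9 + 294.531 = 324.431 °C

T = 324.4 °C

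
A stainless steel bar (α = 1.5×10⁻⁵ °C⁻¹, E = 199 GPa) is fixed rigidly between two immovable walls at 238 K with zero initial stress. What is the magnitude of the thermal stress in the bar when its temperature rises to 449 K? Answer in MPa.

σ = 630 MPa

Fully constrained: the free strain ε = αΔT is blocked, so σ = Eε = EαΔT.
|ΔT| = 211 K
σ = 199×10⁹ × 1.5×10⁻⁵ × 211 = 6.30×10⁸ Pa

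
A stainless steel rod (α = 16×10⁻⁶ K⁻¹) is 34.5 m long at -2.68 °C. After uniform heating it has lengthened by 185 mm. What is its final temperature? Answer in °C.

ΔL = αL₀ΔT ⇒ ΔT = ΔL / (αL₀)
ΔT = 185×10⁻³ m / (16×10⁻⁶ × 34.5 m) = 335.14 K
T = -2.68 + 335.14 = 332.46 °C

T = 332 °C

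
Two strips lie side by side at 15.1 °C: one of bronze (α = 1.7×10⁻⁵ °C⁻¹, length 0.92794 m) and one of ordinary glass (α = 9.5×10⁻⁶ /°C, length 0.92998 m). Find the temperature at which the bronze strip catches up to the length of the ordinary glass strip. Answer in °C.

T = 309.0 °C

L₁(1 + α₁ΔT) = L₂(1 + α₂ΔT) ⇒ ΔT = (L₂ − L₁)/(α₁L₁ − α₂L₂)
L₂ − L₁ = 0.92998 − 0.92794 = 2.04×10⁻³ m
α₁L₁ − α₂L₂ = 1.7×10⁻⁵×0.92794 − 9.5×10⁻⁶×0.92998 = 6.94017×10⁻⁶ m/K
ΔT = 2.04×10⁻³ / 6.94017×10⁻⁶ = 293.941 K
T = 15.1 + 293.941 = 309.041 °C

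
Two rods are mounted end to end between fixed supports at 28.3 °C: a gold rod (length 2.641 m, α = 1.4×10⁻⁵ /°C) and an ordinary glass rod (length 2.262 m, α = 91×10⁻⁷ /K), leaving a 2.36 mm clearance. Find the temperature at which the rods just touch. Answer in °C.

T = 69.3 °C

α₁L₁ = 3.6974×10⁻⁵ m/K, α₂L₂ = 2.05842×10⁻⁵ m/K → total 5.75582×10⁻⁵ m/K
ΔT = g/(α₁L₁+α₂L₂) = 2.36×10⁻³ / 5.75582×10⁻⁵ = 41.002 K
T = 28.3 + 41.002 = 69.302 °C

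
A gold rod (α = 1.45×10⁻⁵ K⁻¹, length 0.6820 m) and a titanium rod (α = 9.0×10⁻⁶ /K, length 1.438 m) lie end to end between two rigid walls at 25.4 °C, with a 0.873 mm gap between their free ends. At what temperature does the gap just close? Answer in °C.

α₁L₁ = 9.889×10⁻⁶ m/K, α₂L₂ = 1.2942×10⁻⁵ m/K → total 2.2831×10⁻⁵ m/K
ΔT = g/(α₁L₁+α₂L₂) = 8.73×10⁻⁴ / 2.2831×10⁻⁵ = 38.237 K
T = 25.4 + 38.237 = 63.637 °C

T = 63.6 °C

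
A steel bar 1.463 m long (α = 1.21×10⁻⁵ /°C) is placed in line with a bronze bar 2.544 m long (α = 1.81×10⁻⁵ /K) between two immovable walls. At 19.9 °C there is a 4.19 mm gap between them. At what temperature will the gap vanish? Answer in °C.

Gap closes when ΔL₁ + ΔL₂ = 4.19 mm = 4.19×10⁻³ m
(α₁L₁ + α₂L₂)ΔT = g
α₁L₁ + α₂L₂ = 1.21×10⁻⁵×1.463 + 1.81×10⁻⁵×2.544 = 6.37487×10⁻⁵ m/K
ΔT = 4.19×10⁻³ / 6.37487×10⁻⁵ = 65.727 K
T = 19.9 + 65.727 = 85.627 °C

T = 85.6 °C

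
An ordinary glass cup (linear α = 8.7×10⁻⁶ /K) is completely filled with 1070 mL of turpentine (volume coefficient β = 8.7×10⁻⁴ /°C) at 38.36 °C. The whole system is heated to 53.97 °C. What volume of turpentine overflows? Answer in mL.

The cup also expands: β_container ≈ 3α = 2.61×10⁻⁵ /K
Net overflow = V₀(β_liq − 3α_cont)ΔT
β − 3α = 8.70×10⁻⁴ − 2.61×10⁻⁵ = 8.439×10⁻⁴ /K; ΔT = 15.61 K
ΔV = 1070 × 8.439×10⁻⁴ × 15.61 = 14.1 mL

14.1 mL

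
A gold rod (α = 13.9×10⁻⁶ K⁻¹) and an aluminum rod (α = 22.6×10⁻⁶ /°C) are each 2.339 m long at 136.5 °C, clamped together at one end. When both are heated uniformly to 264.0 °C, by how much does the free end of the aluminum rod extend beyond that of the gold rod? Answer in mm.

2.59 mm

ΔT = 127.5 K
gold: ΔL = 13.9×10⁻⁶ × 2.339 m × 127.5 = 4.1453×10⁻³ m = 4.1453 mm
aluminum: ΔL = 22.6×10⁻⁶ × 2.339 m × 127.5 = 6.7398×10⁻³ m = 6.7398 mm
difference = 6.7398 − 4.1453 = 2.5945 mm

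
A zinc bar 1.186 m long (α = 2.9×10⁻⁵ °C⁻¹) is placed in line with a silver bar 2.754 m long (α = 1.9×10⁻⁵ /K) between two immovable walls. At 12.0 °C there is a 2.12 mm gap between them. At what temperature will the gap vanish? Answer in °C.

α₁L₁ = 3.4394×10⁻⁵ m/K, α₂L₂ = 5.2326×10⁻⁵ m/K → total 8.672×10⁻⁵ m/K
ΔT = g/(α₁L₁+α₂L₂) = 2.12×10⁻³ / 8.672×10⁻⁵ = 24.446 K
T = 12.0 + 24.446 = 36.446 °C

T = 36.4 °C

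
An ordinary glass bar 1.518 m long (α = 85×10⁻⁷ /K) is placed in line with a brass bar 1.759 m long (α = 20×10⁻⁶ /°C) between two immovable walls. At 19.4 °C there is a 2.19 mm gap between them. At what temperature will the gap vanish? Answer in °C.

α₁L₁ = 1.2903×10⁻⁵ m/K, α₂L₂ = 3.518×10⁻⁵ m/K → total 4.8083×10⁻⁵ m/K
ΔT = g/(α₁L₁+α₂L₂) = 2.19×10⁻³ / 4.8083×10⁻⁵ = 45.546 K
T = 19.4 + 45.546 = 64.946 °C

T = 64.9 °C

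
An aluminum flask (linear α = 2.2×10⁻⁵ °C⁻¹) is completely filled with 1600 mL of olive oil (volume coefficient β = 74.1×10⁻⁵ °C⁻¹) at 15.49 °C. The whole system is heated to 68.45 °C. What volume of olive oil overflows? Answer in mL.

57.2 mL

The flask also expands: β_container ≈ 3α = 6.6×10⁻⁵ /K
Net overflow = V₀(β_liq − 3α_cont)ΔT
β − 3α = 7.41×10⁻⁴ − 6.6×10⁻⁵ = 6.75×10⁻⁴ /K; ΔT = 52.96 K
ΔV = 1600 × 6.75×10⁻⁴ × 52.96 = 57.2 mL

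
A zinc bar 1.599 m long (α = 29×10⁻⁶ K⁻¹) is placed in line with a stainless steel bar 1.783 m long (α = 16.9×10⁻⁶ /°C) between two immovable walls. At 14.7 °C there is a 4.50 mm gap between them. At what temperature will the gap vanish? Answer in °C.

T = 73.5 °C

α₁L₁ = 4.6371×10⁻⁵ m/K, α₂L₂ = 3.01327×10⁻⁵ m/K → total 7.65037×10⁻⁵ m/K
ΔT = g/(α₁L₁+α₂L₂) = 4.50×10⁻³ / 7.65037×10⁻⁵ = 58.821 K
T = 14.7 + 58.821 = 73.521 °C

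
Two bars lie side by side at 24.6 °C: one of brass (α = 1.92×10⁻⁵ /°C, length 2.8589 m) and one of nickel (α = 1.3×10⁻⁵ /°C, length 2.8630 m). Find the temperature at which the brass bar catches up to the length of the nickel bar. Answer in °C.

L₁(1 + α₁ΔT) = L₂(1 + α₂ΔT) ⇒ ΔT = (L₂ − L₁)/(α₁L₁ − α₂L₂)
L₂ − L₁ = 2.8630 − 2.8589 = 4.10×10⁻³ m
α₁L₁ − α₂L₂ = 1.92×10⁻⁵×2.8589 − 1.3×10⁻⁵×2.8630 = 1.767188×10⁻⁵ m/K
ΔT = 4.10×10⁻³ / 1.767188×10⁻⁵ = 232.007 K
T = 24.6 + 232.007 = 256.607 °C

T = 256.6 °C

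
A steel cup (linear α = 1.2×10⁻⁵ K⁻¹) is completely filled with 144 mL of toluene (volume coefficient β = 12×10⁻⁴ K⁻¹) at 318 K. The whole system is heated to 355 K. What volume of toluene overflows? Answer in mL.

The cup also expands: β_container ≈ 3α = 3.6×10⁻⁵ /K
Net overflow = V₀(β_liq − 3α_cont)ΔT
β − 3α = 1.20×10⁻³ − 3.6×10⁻⁵ = 1.164×10⁻³ /K; ΔT = 37 K
ΔV = 144 × 1.164×10⁻³ × 37 = 6.20 mL

6.20 mL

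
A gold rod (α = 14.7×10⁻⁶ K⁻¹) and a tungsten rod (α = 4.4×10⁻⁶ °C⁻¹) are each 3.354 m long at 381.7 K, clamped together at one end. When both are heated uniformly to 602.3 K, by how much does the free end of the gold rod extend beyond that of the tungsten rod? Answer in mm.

7.62 mm

ΔT = 220.6 K
gold: ΔL = 14.7×10⁻⁶ × 3.354 m × 220.6 = 1.0876×10⁻² m = 10.876 mm
tungsten: ΔL = 4.4×10⁻⁶ × 3.354 m × 220.6 = 3.2555×10⁻³ m = 3.2555 mm
difference = 10.876 − 3.2555 = 7.6205 mm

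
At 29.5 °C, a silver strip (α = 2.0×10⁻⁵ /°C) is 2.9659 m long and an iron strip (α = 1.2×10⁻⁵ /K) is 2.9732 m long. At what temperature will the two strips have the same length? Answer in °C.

T = 338.3 °C

L₁(1 + α₁ΔT) = L₂(1 + α₂ΔT) ⇒ ΔT = (L₂ − L₁)/(α₁L₁ − α₂L₂)
L₂ − L₁ = 2.9732 − 2.9659 = 7.30×10⁻³ m
α₁L₁ − α₂L₂ = 2.0×10⁻⁵×2.9659 − 1.2×10⁻⁵×2.9732 = 2.36396×10⁻⁵ m/K
ΔT = 7.30×10⁻³ / 2.36396×10⁻⁵ = 308.804 K
T = 29.5 + 308.804 = 338.304 °C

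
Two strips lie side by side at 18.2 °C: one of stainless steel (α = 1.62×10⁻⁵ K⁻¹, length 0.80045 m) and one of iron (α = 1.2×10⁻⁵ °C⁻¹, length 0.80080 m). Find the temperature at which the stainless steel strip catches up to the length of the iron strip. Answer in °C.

T = 122.4 °C

L₁(1 + α₁ΔT) = L₂(1 + α₂ΔT) ⇒ ΔT = (L₂ − L₁)/(α₁L₁ − α₂L₂)
L₂ − L₁ = 0.80080 − 0.80045 = 3.50×10⁻⁴ m
α₁L₁ − α₂L₂ = 1.62×10⁻⁵×0.80045 − 1.2×10⁻⁵×0.80080 = 3.35769×10⁻⁶ m/K
ΔT = 3.50×10⁻⁴ / 3.35769×10⁻⁶ = 104.238 K
T = 18.2 + 104.238 = 122.438 °C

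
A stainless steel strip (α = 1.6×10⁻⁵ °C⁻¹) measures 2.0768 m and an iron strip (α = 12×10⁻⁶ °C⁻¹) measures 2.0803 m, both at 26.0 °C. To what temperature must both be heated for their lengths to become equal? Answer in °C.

L₁(1 + α₁ΔT) = L₂(1 + α₂ΔT) ⇒ ΔT = (L₂ − L₁)/(α₁L₁ − α₂L₂)
L₂ − L₁ = 2.0803 − 2.0768 = 3.50×10⁻³ m
α₁L₁ − α₂L₂ = 1.6×10⁻⁵×2.0768 − 12×10⁻⁶×2.0803 = 8.2652×10⁻⁶ m/K
ΔT = 3.50×10⁻³ / 8.2652×10⁻⁶ = 423.462 K
T = 26.0 + 423.462 = 449.462 °C

T = 449.5 °C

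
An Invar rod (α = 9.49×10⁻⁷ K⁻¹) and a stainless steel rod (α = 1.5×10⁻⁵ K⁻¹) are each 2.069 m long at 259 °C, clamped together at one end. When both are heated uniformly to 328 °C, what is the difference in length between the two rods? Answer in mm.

ΔT = 69 K
Invar: ΔL = 9.49×10⁻⁷ × 2.069 m × 69 = 1.3548×10⁻⁴ m = 0.13548 mm
stainless steel: ΔL = 1.5×10⁻⁵ × 2.069 m × 69 = 2.1414×10⁻³ m = 2.1414 mm
difference = 2.1414 − 0.13548 = 2.00592 mm

2.01 mm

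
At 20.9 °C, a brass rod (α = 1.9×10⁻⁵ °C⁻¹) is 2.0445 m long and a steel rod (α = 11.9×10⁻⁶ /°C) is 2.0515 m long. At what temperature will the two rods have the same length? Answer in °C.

T = 505.9 °C

L₁(1 + α₁ΔT) = L₂(1 + α₂ΔT) ⇒ ΔT = (L₂ − L₁)/(α₁L₁ − α₂L₂)
L₂ − L₁ = 2.0515 − 2.0445 = 7.00×10⁻³ m
α₁L₁ − α₂L₂ = 1.9×10⁻⁵×2.0445 − 11.9×10⁻⁶×2.0515 = 1.443265×10⁻⁵ m/K
ΔT = 7.00×10⁻³ / 1.443265×10⁻⁵ = 485.011 K
T = 20.9 + 485.011 = 505.911 °C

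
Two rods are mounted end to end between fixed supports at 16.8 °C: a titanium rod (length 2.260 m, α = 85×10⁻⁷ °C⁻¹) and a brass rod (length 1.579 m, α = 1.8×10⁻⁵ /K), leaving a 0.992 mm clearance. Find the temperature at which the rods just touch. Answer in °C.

Gap closes when ΔL₁ + ΔL₂ = 0.992 mm = 9.92×10⁻⁴ m
(α₁L₁ + α₂L₂)ΔT = g
α₁L₁ + α₂L₂ = 85×10⁻⁷×2.260 + 1.8×10⁻⁵×1.579 = 4.7632×10⁻⁵ m/K
ΔT = 9.92×10⁻⁴ / 4.7632×10⁻⁵ = 20.826 K
T = 16.8 + 20.826 = 37.626 °C

T = 37.6 °C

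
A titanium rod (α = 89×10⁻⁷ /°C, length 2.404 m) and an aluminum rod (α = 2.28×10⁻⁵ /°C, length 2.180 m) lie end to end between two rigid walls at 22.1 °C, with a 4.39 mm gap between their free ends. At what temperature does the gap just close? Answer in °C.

Gap closes when ΔL₁ + ΔL₂ = 4.39 mm = 4.39×10⁻³ m
(α₁L₁ + α₂L₂)ΔT = g
α₁L₁ + α₂L₂ = 89×10⁻⁷×2.404 + 2.28×10⁻⁵×2.180 = 7.10996×10⁻⁵ m/K
ΔT = 4.39×10⁻³ / 7.10996×10⁻⁵ = 61.744 K
T = 22.1 + 61.744 = 83.844 °C

T = 83.8 °C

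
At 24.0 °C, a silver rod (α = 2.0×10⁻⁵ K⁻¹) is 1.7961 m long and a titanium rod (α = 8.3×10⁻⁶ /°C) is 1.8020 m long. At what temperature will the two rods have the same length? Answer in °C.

L₁(1 + α₁ΔT) = L₂(1 + α₂ΔT) ⇒ ΔT = (L₂ − L₁)/(α₁L₁ − α₂L₂)
L₂ − L₁ = 1.8020 − 1.7961 = 5.90×10⁻³ m
α₁L₁ − α₂L₂ = 2.0×10⁻⁵×1.7961 − 8.3×10⁻⁶×1.8020 = 2.09654×10⁻⁵ m/K
ΔT = 5.90×10⁻³ / 2.09654×10⁻⁵ = 281.416 K
T = 24.0 + 281.416 = 305.416 °C

T = 305.4 °C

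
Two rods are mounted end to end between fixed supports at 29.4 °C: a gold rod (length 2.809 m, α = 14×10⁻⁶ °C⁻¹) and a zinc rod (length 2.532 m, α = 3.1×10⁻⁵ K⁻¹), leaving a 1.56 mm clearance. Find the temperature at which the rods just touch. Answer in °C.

Gap closes when ΔL₁ + ΔL₂ = 1.56 mm = 1.56×10⁻³ m
(α₁L₁ + α₂L₂)ΔT = g
α₁L₁ + α₂L₂ = 14×10⁻⁶×2.809 + 3.1×10⁻⁵×2.532 = 1.17818×10⁻⁴ m/K
ΔT = 1.56×10⁻³ / 1.17818×10⁻⁴ = 13.241 K
T = 29.4 + 13.241 = 42.641 °C

T = 42.6 °C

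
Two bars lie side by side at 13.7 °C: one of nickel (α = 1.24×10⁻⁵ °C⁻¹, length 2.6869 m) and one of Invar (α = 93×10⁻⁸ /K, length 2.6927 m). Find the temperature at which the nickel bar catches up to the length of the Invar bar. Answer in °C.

T = 201.9 °C

L₁(1 + α₁ΔT) = L₂(1 + α₂ΔT) ⇒ ΔT = (L₂ − L₁)/(α₁L₁ − α₂L₂)
L₂ − L₁ = 2.6927 − 2.6869 = 5.80×10⁻³ m
α₁L₁ − α₂L₂ = 1.24×10⁻⁵×2.6869 − 93×10⁻⁸×2.6927 = 3.0813349×10⁻⁵ m/K
ΔT = 5.80×10⁻³ / 3.0813349×10⁻⁵ = 188.230 K
T = 13.7 + 188.230 = 201.930 °C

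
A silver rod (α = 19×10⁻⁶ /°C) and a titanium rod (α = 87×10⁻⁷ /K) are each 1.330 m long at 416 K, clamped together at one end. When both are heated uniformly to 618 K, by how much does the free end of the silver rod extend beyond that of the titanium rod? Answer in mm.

ΔT = 202 K
silver: ΔL = 19×10⁻⁶ × 1.330 m × 202 = 5.1045×10⁻³ m = 5.1045 mm
titanium: ΔL = 87×10⁻⁷ × 1.330 m × 202 = 2.3373×10⁻³ m = 2.3373 mm
difference = 5.1045 − 2.3373 = 2.7672 mm

2.77 mm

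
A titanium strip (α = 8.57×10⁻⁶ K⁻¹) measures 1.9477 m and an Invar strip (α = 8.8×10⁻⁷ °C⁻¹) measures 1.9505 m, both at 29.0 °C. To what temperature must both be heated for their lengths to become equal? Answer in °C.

T = 216.0 °C

Equal length when α₁L₁ΔT − α₂L₂ΔT = L₂ − L₁ = 2.80×10⁻³ m
α₁L₁ = 1.6691789×10⁻⁵, α₂L₂ = 1.71644×10⁻⁶ → Δ(αL) = 1.4975349×10⁻⁵ m/K
ΔT = 2.80×10⁻³ / 1.4975349×10⁻⁵ = 186.974 K, so T = 29.0 + 186.974 = 215.974 °C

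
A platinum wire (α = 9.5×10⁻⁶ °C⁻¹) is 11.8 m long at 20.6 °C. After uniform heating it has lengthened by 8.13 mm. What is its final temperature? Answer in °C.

ΔL = αL₀ΔT ⇒ ΔT = ΔL / (αL₀)
ΔT = 8.13×10⁻³ m / (9.5×10⁻⁶ × 11.8 m) = 72.525 K
T = 20.6 + 72.525 = 93.125 °C

T = 93.1 °C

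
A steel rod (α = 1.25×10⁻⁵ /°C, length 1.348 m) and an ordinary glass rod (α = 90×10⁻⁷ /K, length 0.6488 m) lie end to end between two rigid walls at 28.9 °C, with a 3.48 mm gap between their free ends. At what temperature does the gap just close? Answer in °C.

Gap closes when ΔL₁ + ΔL₂ = 3.48 mm = 3.48×10⁻³ m
(α₁L₁ + α₂L₂)ΔT = g
α₁L₁ + α₂L₂ = 1.25×10⁻⁵×1.348 + 90×10⁻⁷×0.6488 = 2.26892×10⁻⁵ m/K
ΔT = 3.48×10⁻³ / 2.26892×10⁻⁵ = 153.38 K
T = 28.9 + 153.38 = 182.28 °C

T = 182 °C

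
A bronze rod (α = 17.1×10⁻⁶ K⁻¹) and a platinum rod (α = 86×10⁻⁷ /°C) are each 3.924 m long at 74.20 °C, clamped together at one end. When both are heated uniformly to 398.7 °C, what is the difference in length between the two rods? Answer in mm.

10.8 mm

ΔT = 324.50 K
bronze: ΔL = 17.1×10⁻⁶ × 3.924 m × 324.50 = 2.1774×10⁻² m = 21.774 mm
platinum: ΔL = 86×10⁻⁷ × 3.924 m × 324.50 = 1.0951×10⁻² m = 10.951 mm
difference = 21.774 − 10.951 = 10.823 mm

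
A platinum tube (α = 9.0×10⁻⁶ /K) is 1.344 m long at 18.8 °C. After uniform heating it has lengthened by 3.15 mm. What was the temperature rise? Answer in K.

ΔT = 260 K

ΔL = αL₀ΔT ⇒ ΔT = ΔL / (αL₀)
ΔT = 3.15×10⁻³ m / (9.0×10⁻⁶ × 1.344 m) = 260.42 K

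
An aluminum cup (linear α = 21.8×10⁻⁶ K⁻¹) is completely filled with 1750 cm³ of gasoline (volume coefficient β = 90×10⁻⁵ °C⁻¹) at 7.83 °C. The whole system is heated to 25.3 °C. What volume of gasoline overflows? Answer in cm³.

25.5 cm³

The cup also expands: β_container ≈ 3α = 6.54×10⁻⁵ /K
Net overflow = V₀(β_liq − 3α_cont)ΔT
β − 3α = 9.00×10⁻⁴ − 6.54×10⁻⁵ = 8.346×10⁻⁴ /K; ΔT = 17.47 K
ΔV = 1750 × 8.346×10⁻⁴ × 17.47 = 25.5 cm³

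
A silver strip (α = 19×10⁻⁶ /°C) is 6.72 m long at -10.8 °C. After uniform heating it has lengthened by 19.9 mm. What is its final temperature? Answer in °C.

ΔL = αL₀ΔT ⇒ ΔT = ΔL / (αL₀)
ΔT = 19.9×10⁻³ m / (19×10⁻⁶ × 6.72 m) = 155.86 K
T = -10.8 + 155.86 = 145.06 °C

T = 145 °C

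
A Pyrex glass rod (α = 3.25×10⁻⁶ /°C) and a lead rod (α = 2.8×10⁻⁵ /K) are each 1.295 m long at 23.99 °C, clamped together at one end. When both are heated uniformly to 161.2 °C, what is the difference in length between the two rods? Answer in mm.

4.40 mm

ΔT = 137.21 K
Pyrex glass: ΔL = 3.25×10⁻⁶ × 1.295 m × 137.21 = 5.7748×10⁻⁴ m = 0.57748 mm
lead: ΔL = 2.8×10⁻⁵ × 1.295 m × 137.21 = 4.9752×10⁻³ m = 4.9752 mm
difference = 4.9752 − 0.57748 = 4.39772 mm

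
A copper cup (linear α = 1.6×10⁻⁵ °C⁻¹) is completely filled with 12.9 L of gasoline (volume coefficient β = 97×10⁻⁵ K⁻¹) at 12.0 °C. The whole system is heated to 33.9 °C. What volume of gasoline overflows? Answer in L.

The cup also expands: β_container ≈ 3α = 4.8×10⁻⁵ /K
Net overflow = V₀(β_liq − 3α_cont)ΔT
β − 3α = 9.70×10⁻⁴ − 4.8×10⁻⁵ = 9.22×10⁻⁴ /K; ΔT = 21.9 K
ΔV = 12.9 × 9.22×10⁻⁴ × 21.9 = 0.260 L

0.260 L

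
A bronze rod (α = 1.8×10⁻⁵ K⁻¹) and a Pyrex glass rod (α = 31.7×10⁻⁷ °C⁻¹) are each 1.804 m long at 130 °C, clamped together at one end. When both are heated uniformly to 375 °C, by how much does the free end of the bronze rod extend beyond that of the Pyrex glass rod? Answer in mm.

6.55 mm

ΔT = 245 K
bronze: ΔL = 1.8×10⁻⁵ × 1.804 m × 245 = 7.9556×10⁻³ m = 7.9556 mm
Pyrex glass: ΔL = 31.7×10⁻⁷ × 1.804 m × 245 = 1.4011×10⁻³ m = 1.4011 mm
difference = 7.9556 − 1.4011 = 6.5545 mm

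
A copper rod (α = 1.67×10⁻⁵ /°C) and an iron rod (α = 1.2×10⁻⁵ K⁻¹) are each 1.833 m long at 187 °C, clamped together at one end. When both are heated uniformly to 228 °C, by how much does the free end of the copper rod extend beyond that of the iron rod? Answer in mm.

0.353 mm

ΔT = 41 K
copper: ΔL = 1.67×10⁻⁵ × 1.833 m × 41 = 1.2551×10⁻³ m = 1.2551 mm
iron: ΔL = 1.2×10⁻⁵ × 1.833 m × 41 = 9.0184×10⁻⁴ m = 0.90184 mm
difference = 1.2551 − 0.90184 = 0.35326 mm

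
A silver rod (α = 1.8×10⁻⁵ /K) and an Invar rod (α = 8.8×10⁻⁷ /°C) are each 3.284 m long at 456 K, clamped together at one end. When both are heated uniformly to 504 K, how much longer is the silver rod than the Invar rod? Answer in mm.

ΔT = 48 K
silver: ΔL = 1.8×10⁻⁵ × 3.284 m × 48 = 2.8374×10⁻³ m = 2.8374 mm
Invar: ΔL = 8.8×10⁻⁷ × 3.284 m × 48 = 1.3872×10⁻⁴ m = 0.13872 mm
difference = 2.8374 − 0.13872 = 2.69868 mm

2.70 mm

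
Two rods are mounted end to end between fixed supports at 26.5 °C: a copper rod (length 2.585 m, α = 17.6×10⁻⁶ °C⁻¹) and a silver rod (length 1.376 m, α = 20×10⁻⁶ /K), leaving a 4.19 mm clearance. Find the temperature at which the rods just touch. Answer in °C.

T = 83.9 °C

Gap closes when ΔL₁ + ΔL₂ = 4.19 mm = 4.19×10⁻³ m
(α₁L₁ + α₂L₂)ΔT = g
α₁L₁ + α₂L₂ = 17.6×10⁻⁶×2.585 + 20×10⁻⁶×1.376 = 7.3016×10⁻⁵ m/K
ΔT = 4.19×10⁻³ / 7.3016×10⁻⁵ = 57.385 K
T = 26.5 + 57.385 = 83.885 °C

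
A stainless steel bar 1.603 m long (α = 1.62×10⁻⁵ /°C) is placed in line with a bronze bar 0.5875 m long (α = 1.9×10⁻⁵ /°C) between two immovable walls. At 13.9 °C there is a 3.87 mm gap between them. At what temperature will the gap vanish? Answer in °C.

α₁L₁ = 2.59686×10⁻⁵ m/K, α₂L₂ = 1.11625×10⁻⁵ m/K → total 3.71311×10⁻⁵ m/K
ΔT = g/(α₁L₁+α₂L₂) = 3.87×10⁻³ / 3.71311×10⁻⁵ = 104.23 K
T = 13.9 + 104.23 = 118.13 °C

T = 118 °C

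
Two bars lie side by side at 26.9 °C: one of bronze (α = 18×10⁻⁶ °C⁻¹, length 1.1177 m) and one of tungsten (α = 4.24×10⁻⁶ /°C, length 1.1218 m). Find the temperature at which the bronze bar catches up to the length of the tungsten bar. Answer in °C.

T = 293.8 °C

Equal length when α₁L₁ΔT − α₂L₂ΔT = L₂ − L₁ = 4.10×10⁻³ m
α₁L₁ = 2.01186×10⁻⁵, α₂L₂ = 4.756432×10⁻⁶ → Δ(αL) = 1.5362168×10⁻⁵ m/K
ΔT = 4.10×10⁻³ / 1.5362168×10⁻⁵ = 266.889 K, so T = 26.9 + 266.889 = 293.789 °C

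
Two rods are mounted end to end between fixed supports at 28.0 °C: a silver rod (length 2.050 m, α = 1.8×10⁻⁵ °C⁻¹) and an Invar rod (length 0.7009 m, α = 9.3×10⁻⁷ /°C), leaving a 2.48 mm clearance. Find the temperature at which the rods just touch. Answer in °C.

α₁L₁ = 3.690×10⁻⁵ m/K, α₂L₂ = 6.51837×10⁻⁷ m/K → total 3.7551837×10⁻⁵ m/K
ΔT = g/(α₁L₁+α₂L₂) = 2.48×10⁻³ / 3.7551837×10⁻⁵ = 66.042 K
T = 28.0 + 66.042 = 94.042 °C

T = 94.0 °C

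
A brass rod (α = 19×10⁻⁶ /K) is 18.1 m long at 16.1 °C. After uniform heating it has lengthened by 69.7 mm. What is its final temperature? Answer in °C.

T = 219 °C

ΔL = αL₀ΔT ⇒ ΔT = ΔL / (αL₀)
ΔT = 69.7×10⁻³ m / (19×10⁻⁶ × 18.1 m) = 202.68 K
T = 16.1 + 202.68 = 218.78 °C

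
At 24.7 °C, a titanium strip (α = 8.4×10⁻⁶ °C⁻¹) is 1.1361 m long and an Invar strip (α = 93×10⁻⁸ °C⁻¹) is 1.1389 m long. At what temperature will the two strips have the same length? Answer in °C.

T = 354.7 °C

Equal length when α₁L₁ΔT − α₂L₂ΔT = L₂ − L₁ = 2.80×10⁻³ m
α₁L₁ = 9.54324×10⁻⁶, α₂L₂ = 1.059177×10⁻⁶ → Δ(αL) = 8.484063×10⁻⁶ m/K
ΔT = 2.80×10⁻³ / 8.484063×10⁻⁶ = 330.031 K, so T = 24.7 + 330.031 = 354.731 °C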